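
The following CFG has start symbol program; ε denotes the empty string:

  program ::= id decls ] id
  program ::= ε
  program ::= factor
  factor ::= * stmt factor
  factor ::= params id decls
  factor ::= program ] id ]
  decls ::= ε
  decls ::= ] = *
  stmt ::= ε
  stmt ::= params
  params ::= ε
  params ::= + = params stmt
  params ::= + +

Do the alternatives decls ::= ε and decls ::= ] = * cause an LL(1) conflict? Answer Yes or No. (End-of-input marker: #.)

FIRST(ε) = { ε } and FIRST(] = *) = { ] }.
The first alternative is nullable and FOLLOW(decls) = { #, ] } shares ] with FIRST of the second — conflict.

Yes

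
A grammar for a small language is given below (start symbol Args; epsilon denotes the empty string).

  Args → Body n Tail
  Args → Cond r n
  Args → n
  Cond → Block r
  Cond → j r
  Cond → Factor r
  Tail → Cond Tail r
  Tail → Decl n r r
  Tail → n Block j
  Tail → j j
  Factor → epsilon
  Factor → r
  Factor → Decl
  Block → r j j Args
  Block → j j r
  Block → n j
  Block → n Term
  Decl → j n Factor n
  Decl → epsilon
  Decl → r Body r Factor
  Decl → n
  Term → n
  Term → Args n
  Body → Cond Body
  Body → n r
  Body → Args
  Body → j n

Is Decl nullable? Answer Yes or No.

Yes

Decl has an epsilon-production, so Decl ⇒ epsilon.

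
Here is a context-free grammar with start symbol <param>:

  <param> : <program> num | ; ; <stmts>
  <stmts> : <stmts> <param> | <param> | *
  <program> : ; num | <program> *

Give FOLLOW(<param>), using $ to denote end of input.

<param> is the start symbol, so $ ∈ FOLLOW(<param>).
In <stmts> : <stmts> <param>: <param> is at the end, add FOLLOW(<stmts>) = { $, ; }.
In <stmts> : <param>: <param> is at the end, add FOLLOW(<stmts>) = { $, ; }.
Union: FOLLOW(<param>) = { $, ; }.

{ $, ; }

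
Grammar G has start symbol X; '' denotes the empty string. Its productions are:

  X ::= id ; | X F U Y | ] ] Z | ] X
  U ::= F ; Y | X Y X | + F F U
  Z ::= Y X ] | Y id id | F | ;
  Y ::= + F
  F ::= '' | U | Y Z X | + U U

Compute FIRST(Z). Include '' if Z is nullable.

From Z ::= Y X ]: add FIRST(Y) = { + }.
From Z ::= Y id id: add FIRST(Y) = { + }.
From Z ::= F: add FIRST(F) = { +, ;, ], id, '' } (including '' since F is nullable).
Z ::= ; contributes {;}.
Union: FIRST(Z) = { +, ;, ], id, '' }.

{ +, ;, ], id, '' }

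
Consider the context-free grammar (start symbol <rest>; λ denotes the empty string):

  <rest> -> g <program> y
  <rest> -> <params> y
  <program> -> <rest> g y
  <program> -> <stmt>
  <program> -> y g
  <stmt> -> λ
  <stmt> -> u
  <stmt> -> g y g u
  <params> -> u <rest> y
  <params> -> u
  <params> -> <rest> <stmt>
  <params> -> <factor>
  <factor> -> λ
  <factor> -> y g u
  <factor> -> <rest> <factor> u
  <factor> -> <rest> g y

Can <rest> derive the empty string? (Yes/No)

No

Nullable nonterminals: <factor>, <params>, <program>, <stmt>.
No production of <rest> has an RHS whose symbols are all nullable, so <rest> is not nullable.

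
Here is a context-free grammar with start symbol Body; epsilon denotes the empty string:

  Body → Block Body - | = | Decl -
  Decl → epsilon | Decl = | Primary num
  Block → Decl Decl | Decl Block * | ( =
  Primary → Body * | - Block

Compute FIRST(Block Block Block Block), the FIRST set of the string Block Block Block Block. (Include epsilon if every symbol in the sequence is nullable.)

{ (, *, -, =, epsilon }

Add FIRST(Block)\{epsilon} = { (, *, -, = }; Block is nullable, continue.
Add FIRST(Block)\{epsilon} = { (, *, -, = }; Block is nullable, continue.
Add FIRST(Block)\{epsilon} = { (, *, -, = }; Block is nullable, continue.
Add FIRST(Block)\{epsilon} = { (, *, -, = }; Block is nullable, continue.
Every symbol is nullable, so include epsilon.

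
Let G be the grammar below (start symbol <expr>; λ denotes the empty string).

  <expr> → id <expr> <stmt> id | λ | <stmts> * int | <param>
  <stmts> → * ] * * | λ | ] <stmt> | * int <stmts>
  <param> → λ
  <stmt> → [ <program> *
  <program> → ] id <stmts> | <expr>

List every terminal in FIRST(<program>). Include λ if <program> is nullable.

<program> → ] id <stmts> contributes {]}.
From <program> → <expr>: add FIRST(<expr>) = { *, ], id, λ } (including λ since <expr> is nullable).
Union: FIRST(<program>) = { *, ], id, λ }.

{ *, ], id, λ }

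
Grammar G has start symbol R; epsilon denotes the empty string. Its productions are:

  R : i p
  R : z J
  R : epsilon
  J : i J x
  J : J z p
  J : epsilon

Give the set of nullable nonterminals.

Directly nullable (have an epsilon-production): R, J.

{ J, R }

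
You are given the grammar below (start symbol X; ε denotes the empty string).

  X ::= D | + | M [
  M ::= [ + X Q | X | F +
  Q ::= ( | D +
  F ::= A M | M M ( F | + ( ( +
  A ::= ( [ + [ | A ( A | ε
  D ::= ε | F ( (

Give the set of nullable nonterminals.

Directly nullable (have an ε-production): A, D.
X ::= D with every symbol nullable, so X is nullable.
M ::= X with every symbol nullable, so M is nullable.
F ::= A M with every symbol nullable, so F is nullable.
No other nonterminal has a production whose RHS symbols are all nullable.

{ A, D, F, M, X }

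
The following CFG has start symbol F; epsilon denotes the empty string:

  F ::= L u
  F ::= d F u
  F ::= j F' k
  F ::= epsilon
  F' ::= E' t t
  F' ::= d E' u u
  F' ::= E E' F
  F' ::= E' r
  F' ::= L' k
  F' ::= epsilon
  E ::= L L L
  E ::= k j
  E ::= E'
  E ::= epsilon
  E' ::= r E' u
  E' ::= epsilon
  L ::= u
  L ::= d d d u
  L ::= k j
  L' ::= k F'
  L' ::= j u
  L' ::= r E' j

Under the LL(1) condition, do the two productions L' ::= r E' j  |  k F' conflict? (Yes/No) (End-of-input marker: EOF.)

No

FIRST(r E' j) = { r } and FIRST(k F') = { k }.
The FIRST sets are disjoint and neither alternative is nullable — no conflict.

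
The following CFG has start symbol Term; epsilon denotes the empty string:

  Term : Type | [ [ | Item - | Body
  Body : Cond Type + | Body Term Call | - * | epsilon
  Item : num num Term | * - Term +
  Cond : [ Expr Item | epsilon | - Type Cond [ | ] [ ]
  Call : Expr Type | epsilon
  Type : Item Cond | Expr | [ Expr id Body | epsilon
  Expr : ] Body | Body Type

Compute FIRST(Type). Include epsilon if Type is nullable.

{ *, +, -, [, ], num, epsilon }

From Type : Item Cond: add FIRST(Item) = { *, num }.
From Type : Expr: add FIRST(Expr) = { *, +, -, [, ], num, epsilon } (including epsilon since Expr is nullable).
Type : [ Expr id Body contributes {[}.
Type : epsilon contributes epsilon.
Union: FIRST(Type) = { *, +, -, [, ], num, epsilon }.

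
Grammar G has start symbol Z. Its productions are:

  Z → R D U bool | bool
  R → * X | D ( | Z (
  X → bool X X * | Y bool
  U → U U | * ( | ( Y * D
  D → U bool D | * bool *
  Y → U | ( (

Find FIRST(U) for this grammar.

{ (, * }

From U → U U: add FIRST(U) = { (, * }.
U → * ( contributes {*}.
U → ( Y * D contributes {(}.
Union: FIRST(U) = { (, * }.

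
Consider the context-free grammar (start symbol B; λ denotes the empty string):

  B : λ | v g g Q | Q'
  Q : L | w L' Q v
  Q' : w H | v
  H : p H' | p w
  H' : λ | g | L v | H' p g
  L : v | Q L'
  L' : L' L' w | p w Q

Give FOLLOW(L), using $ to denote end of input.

{ $, p, v, w }

In Q : L: L is at the end, add FOLLOW(Q) = { $, p, v, w }.
In H' : L v: add FIRST(v) = { v }.
Union: FOLLOW(L) = { $, p, v, w }.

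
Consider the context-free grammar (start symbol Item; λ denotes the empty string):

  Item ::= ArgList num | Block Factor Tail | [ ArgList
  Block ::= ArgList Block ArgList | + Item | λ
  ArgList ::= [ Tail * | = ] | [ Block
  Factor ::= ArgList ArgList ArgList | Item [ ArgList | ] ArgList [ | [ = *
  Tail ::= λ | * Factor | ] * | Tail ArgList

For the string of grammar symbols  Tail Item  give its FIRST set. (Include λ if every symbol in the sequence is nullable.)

Add FIRST(Tail)\{λ} = { *, =, [, ] }; Tail is nullable, continue.
Add FIRST(Item) = { +, =, [, ] }; Item is not nullable, stop.

{ *, +, =, [, ] }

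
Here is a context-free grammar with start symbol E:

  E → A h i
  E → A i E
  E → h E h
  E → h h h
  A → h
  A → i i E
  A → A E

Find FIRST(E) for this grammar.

From E → A h i: add FIRST(A) = { h, i }.
From E → A i E: add FIRST(A) = { h, i }.
E → h E h contributes {h}.
E → h h h contributes {h}.
Union: FIRST(E) = { h, i }.

{ h, i }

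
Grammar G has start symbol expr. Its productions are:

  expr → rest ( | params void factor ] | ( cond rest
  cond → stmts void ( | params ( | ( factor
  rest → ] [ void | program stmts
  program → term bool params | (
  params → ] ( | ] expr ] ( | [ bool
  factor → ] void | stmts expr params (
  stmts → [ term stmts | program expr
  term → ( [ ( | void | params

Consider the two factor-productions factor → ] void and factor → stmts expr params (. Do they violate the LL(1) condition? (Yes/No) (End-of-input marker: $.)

Yes

FIRST(] void) = { ] } and FIRST(stmts expr params () = { (, [, ], void }.
Both contain ], so the two alternatives are not disjoint — LL(1) conflict.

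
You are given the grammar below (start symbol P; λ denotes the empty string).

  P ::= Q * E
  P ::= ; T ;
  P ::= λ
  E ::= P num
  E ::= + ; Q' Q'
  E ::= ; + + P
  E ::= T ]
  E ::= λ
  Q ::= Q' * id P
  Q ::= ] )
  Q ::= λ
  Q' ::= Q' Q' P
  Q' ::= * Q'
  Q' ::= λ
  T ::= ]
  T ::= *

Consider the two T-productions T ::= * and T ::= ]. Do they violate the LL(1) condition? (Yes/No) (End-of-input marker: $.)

No

FIRST(*) = { * } and FIRST(]) = { ] }.
The FIRST sets are disjoint and neither alternative is nullable — no conflict.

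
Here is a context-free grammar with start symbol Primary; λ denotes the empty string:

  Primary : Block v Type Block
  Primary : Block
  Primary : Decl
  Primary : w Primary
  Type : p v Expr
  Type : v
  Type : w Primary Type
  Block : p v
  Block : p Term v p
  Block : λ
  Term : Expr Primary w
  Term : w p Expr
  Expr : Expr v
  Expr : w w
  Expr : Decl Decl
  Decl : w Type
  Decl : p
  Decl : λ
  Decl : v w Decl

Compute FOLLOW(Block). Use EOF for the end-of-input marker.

In Primary : Block v Type Block: add FIRST(v Type Block) = { v }.
In Primary : Block v Type Block: Block is at the end, add FOLLOW(Primary) = { EOF, p, v, w }.
In Primary : Block: Block is at the end, add FOLLOW(Primary) = { EOF, p, v, w }.
Union: FOLLOW(Block) = { EOF, p, v, w }.

{ EOF, p, v, w }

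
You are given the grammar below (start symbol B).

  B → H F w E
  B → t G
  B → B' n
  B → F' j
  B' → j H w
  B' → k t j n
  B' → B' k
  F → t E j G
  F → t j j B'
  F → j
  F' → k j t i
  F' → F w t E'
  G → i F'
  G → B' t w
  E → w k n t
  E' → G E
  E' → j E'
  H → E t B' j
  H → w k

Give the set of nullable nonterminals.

{ } (none)

No nonterminal has an empty production or an RHS whose symbols are all nullable.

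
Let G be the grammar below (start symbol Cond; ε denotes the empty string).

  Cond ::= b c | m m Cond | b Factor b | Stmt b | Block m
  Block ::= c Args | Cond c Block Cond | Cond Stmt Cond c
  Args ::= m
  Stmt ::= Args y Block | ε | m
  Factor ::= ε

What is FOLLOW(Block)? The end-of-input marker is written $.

{ b, c, m }

In Cond ::= Block m: add FIRST(m) = { m }.
In Block ::= Cond c Block Cond: add FIRST(Cond) = { b, c, m }.
In Stmt ::= Args y Block: Block is at the end, add FOLLOW(Stmt) = { b, c, m }.
Union: FOLLOW(Block) = { b, c, m }.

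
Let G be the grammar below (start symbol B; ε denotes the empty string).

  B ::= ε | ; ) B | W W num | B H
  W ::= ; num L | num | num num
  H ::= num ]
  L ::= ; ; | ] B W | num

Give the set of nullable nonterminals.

{ B }

Directly nullable (have an ε-production): B.
No other nonterminal has a production whose RHS symbols are all nullable.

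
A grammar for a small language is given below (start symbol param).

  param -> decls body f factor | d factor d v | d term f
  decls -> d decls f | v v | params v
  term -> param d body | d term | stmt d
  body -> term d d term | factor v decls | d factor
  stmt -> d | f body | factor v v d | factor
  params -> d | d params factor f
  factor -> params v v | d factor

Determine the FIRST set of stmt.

{ d, f }

stmt -> d contributes {d}.
stmt -> f body contributes {f}.
From stmt -> factor v v d: add FIRST(factor) = { d }.
From stmt -> factor: add FIRST(factor) = { d }.
Union: FIRST(stmt) = { d, f }.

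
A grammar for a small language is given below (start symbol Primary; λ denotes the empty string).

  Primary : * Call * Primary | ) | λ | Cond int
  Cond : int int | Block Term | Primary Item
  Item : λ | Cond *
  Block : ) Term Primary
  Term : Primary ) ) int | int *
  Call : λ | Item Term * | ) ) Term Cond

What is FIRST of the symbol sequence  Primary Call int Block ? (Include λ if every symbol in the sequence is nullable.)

Add FIRST(Primary)\{λ} = { ), *, int }; Primary is nullable, continue.
Add FIRST(Call)\{λ} = { ), *, int }; Call is nullable, continue.
int is a terminal; add {int} and stop.

{ ), *, int }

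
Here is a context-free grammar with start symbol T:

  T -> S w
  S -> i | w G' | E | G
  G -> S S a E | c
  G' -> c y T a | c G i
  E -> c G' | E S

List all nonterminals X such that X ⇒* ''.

No nonterminal has an empty production or an RHS whose symbols are all nullable.

{ } (none)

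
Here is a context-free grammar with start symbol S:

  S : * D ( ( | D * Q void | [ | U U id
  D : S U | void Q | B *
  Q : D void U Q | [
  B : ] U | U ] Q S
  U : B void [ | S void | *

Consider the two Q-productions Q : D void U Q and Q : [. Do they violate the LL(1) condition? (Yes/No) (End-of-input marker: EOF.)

FIRST(D void U Q) = { *, [, ], void } and FIRST([) = { [ }.
Both contain [, so the two alternatives are not disjoint — LL(1) conflict.

Yes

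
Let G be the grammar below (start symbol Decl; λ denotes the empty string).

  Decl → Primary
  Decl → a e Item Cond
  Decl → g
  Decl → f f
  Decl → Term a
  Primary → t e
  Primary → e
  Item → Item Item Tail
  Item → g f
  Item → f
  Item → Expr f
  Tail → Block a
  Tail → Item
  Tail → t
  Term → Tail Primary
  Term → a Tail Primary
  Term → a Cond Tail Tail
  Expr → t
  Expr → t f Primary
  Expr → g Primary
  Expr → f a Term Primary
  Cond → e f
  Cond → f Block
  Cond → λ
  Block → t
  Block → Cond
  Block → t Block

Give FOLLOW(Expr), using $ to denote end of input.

{ f }

In Item → Expr f: add FIRST(f) = { f }.
Union: FOLLOW(Expr) = { f }.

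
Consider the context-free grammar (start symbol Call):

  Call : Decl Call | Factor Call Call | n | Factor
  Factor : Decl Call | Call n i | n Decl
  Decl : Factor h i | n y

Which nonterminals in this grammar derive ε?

{ } (none)

No nonterminal has an empty production or an RHS whose symbols are all nullable.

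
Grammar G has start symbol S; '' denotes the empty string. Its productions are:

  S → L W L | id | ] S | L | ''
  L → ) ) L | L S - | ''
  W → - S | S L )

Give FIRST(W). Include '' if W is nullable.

{ ), -, ], id }

W → - S contributes {-}.
From W → S L ): S, L nullable, take FIRST(S) ∪ FIRST(L) ∪ {)} = { ), -, ], id }.
Union: FIRST(W) = { ), -, ], id }.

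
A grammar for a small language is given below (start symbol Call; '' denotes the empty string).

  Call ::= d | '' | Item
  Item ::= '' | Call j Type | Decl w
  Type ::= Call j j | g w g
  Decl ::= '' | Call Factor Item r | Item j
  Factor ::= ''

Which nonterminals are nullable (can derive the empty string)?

Directly nullable (have an ''-production): Call, Item, Decl, Factor.
No other nonterminal has a production whose RHS symbols are all nullable.

{ Call, Decl, Factor, Item }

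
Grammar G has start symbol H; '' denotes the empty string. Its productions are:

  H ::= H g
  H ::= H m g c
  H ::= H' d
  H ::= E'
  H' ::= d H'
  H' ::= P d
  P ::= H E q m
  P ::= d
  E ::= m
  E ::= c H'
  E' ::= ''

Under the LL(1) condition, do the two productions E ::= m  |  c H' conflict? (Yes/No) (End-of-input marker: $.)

FIRST(m) = { m } and FIRST(c H') = { c }.
The FIRST sets are disjoint and neither alternative is nullable — no conflict.

No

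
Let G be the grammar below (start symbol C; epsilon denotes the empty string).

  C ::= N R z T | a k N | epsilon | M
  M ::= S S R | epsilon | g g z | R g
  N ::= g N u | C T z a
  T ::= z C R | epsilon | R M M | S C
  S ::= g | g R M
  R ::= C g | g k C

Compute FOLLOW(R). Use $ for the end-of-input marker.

{ $, a, g, z }

In C ::= N R z T: add FIRST(z T) = { z }.
In M ::= S S R: R is at the end, add FOLLOW(M) = { $, a, g, z }.
In M ::= R g: add FIRST(g) = { g }.
In T ::= z C R: R is at the end, add FOLLOW(T) = { $, a, g, z }.
In T ::= R M M: add FIRST(M M)\{epsilon} = { a, g, z }.
  Since M M is nullable, also add FOLLOW(T) = { $, a, g, z }.
In S ::= g R M: add FIRST(M)\{epsilon} = { a, g, z }.
  Since M is nullable, also add FOLLOW(S) = { $, a, g, z }.
Union: FOLLOW(R) = { $, a, g, z }.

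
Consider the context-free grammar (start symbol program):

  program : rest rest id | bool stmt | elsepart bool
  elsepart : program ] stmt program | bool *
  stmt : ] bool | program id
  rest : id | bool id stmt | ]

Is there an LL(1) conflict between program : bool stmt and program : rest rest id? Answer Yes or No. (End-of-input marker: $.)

FIRST(bool stmt) = { bool } and FIRST(rest rest id) = { ], bool, id }.
Both contain bool, so the two alternatives are not disjoint — LL(1) conflict.

Yes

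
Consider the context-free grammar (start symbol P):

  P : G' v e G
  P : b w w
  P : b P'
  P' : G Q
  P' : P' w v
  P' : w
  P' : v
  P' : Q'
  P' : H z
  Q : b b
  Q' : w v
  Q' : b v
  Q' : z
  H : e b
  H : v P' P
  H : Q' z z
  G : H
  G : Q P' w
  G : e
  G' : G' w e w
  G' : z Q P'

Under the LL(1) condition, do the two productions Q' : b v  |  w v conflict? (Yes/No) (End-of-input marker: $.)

No

FIRST(b v) = { b } and FIRST(w v) = { w }.
The FIRST sets are disjoint and neither alternative is nullable — no conflict.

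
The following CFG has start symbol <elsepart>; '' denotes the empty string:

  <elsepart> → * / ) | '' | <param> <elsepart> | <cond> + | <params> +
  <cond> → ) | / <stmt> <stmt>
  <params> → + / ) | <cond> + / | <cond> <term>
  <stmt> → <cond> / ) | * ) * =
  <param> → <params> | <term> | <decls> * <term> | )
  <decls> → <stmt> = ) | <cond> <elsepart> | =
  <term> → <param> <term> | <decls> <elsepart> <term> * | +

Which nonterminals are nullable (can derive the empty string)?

Directly nullable (have an ''-production): <elsepart>.
No other nonterminal has a production whose RHS symbols are all nullable.

{ <elsepart> }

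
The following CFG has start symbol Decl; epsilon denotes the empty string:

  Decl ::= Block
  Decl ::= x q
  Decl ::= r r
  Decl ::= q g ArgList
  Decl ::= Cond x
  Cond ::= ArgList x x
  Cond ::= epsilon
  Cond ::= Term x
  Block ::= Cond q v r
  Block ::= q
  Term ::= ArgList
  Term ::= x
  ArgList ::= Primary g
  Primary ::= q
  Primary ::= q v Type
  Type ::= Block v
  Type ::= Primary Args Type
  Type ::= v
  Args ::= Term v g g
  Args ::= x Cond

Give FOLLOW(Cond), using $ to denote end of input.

In Decl ::= Cond x: add FIRST(x) = { x }.
In Block ::= Cond q v r: add FIRST(q v r) = { q }.
In Args ::= x Cond: Cond is at the end, add FOLLOW(Args) = { q, v, x }.
Union: FOLLOW(Cond) = { q, v, x }.

{ q, v, x }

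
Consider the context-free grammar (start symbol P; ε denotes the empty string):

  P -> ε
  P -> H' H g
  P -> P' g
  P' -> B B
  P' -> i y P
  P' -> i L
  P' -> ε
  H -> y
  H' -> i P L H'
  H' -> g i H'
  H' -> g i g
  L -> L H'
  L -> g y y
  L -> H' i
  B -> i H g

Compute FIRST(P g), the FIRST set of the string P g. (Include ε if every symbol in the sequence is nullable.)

{ g, i }

Add FIRST(P)\{ε} = { g, i }; P is nullable, continue.
g is a terminal; add {g} and stop.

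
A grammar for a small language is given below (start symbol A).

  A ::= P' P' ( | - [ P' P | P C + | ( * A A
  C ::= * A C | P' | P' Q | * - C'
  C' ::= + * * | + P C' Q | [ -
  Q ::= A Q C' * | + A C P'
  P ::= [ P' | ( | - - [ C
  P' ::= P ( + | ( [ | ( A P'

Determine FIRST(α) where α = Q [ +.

{ (, +, -, [ }

Add FIRST(Q) = { (, +, -, [ }; Q is not nullable, stop.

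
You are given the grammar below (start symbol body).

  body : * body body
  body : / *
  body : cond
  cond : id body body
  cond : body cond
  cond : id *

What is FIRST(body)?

body : * body body contributes {*}.
body : / * contributes {/}.
From body : cond: add FIRST(cond) = { *, /, id }.
Union: FIRST(body) = { *, /, id }.

{ *, /, id }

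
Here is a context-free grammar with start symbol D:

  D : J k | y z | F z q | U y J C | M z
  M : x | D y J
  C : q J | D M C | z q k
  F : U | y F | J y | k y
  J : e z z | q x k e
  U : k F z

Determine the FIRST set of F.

From F : U: add FIRST(U) = { k }.
F : y F contributes {y}.
From F : J y: add FIRST(J) = { e, q }.
F : k y contributes {k}.
Union: FIRST(F) = { e, k, q, y }.

{ e, k, q, y }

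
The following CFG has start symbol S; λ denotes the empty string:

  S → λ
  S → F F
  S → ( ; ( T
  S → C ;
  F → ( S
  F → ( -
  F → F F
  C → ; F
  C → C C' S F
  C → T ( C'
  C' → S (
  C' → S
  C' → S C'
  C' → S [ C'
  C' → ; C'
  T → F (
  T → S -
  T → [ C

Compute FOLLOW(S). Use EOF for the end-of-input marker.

S is the start symbol, so EOF ∈ FOLLOW(S).
In F → ( S: S is at the end, add FOLLOW(F) = { EOF, (, -, ;, [ }.
In C → C C' S F: add FIRST(F) = { ( }.
In C' → S (: add FIRST(() = { ( }.
In C' → S: S is at the end, add FOLLOW(C') = { EOF, (, -, ;, [ }.
In C' → S C': add FIRST(C')\{λ} = { (, -, ;, [ }.
  Since C' is nullable, also add FOLLOW(C') = { EOF, (, -, ;, [ }.
In C' → S [ C': add FIRST([ C') = { [ }.
In T → S -: add FIRST(-) = { - }.
Union: FOLLOW(S) = { EOF, (, -, ;, [ }.

{ EOF, (, -, ;, [ }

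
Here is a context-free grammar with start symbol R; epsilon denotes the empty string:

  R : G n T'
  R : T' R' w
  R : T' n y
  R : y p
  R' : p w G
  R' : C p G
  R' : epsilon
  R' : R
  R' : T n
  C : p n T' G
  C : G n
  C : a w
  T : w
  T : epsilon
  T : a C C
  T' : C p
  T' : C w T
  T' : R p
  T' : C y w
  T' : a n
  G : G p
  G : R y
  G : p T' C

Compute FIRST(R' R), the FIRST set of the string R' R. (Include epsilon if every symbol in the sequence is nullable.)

Add FIRST(R')\{epsilon} = { a, n, p, w, y }; R' is nullable, continue.
Add FIRST(R) = { a, p, y }; R is not nullable, stop.

{ a, n, p, w, y }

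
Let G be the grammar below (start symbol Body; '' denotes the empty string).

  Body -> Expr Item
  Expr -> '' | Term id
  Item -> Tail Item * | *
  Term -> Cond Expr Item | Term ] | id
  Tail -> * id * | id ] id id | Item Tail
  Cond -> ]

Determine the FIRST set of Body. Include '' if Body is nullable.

From Body -> Expr Item: Expr nullable, take FIRST(Expr) ∪ FIRST(Item) = { *, ], id }.
Union: FIRST(Body) = { *, ], id }.

{ *, ], id }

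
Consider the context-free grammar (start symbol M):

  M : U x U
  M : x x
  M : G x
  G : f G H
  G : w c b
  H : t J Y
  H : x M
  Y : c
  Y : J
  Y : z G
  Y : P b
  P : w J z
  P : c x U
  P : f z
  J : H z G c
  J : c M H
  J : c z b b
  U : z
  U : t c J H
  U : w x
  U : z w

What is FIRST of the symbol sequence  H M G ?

Add FIRST(H) = { t, x }; H is not nullable, stop.

{ t, x }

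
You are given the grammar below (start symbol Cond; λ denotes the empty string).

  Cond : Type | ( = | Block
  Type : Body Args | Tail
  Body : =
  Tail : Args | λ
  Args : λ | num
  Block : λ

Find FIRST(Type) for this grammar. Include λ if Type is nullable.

{ =, num, λ }

From Type : Body Args: add FIRST(Body) = { = }.
From Type : Tail: add FIRST(Tail) = { num, λ } (including λ since Tail is nullable).
Union: FIRST(Type) = { =, num, λ }.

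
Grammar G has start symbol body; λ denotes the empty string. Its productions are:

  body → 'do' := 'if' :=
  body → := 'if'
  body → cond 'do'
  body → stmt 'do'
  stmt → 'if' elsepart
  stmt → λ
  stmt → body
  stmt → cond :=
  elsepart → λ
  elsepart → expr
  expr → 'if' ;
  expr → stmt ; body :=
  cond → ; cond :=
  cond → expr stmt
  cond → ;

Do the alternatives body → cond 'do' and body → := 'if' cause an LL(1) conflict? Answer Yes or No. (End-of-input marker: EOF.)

Yes

FIRST(cond 'do') = { 'do', 'if', :=, ; } and FIRST(:= 'if') = { := }.
Both contain :=, so the two alternatives are not disjoint — LL(1) conflict.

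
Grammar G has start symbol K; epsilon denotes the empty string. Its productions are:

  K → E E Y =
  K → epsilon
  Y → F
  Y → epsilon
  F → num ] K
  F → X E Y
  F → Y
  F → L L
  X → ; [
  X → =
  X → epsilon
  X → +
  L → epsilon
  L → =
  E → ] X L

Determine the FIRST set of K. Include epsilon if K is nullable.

From K → E E Y =: add FIRST(E) = { ] }.
K → epsilon contributes epsilon.
Union: FIRST(K) = { ], epsilon }.

{ ], epsilon }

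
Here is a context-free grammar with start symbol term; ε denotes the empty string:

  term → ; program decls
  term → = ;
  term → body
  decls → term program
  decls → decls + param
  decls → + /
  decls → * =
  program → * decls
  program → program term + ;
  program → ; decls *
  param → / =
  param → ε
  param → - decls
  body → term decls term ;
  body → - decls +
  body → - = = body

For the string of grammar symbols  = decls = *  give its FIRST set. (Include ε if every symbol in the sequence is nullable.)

{ = }

= is a terminal; add {=} and stop.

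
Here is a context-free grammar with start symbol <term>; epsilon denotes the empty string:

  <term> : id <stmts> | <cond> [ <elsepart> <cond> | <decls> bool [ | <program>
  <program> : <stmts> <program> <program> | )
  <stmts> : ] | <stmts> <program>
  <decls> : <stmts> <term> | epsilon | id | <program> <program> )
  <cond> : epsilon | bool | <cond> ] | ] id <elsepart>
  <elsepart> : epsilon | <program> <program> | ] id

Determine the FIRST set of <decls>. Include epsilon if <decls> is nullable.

From <decls> : <stmts> <term>: add FIRST(<stmts>) = { ] }.
<decls> : epsilon contributes epsilon.
<decls> : id contributes {id}.
From <decls> : <program> <program> ): add FIRST(<program>) = { ), ] }.
Union: FIRST(<decls>) = { ), ], id, epsilon }.

{ ), ], id, epsilon }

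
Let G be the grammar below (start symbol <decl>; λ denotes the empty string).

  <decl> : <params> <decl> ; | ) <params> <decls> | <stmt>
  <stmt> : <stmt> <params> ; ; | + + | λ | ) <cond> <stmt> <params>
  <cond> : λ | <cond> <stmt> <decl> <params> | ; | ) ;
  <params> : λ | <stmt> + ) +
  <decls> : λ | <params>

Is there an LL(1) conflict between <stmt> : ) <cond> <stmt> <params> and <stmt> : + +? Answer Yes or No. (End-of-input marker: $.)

FIRST() <cond> <stmt> <params>) = { ) } and FIRST(+ +) = { + }.
The FIRST sets are disjoint and neither alternative is nullable — no conflict.

No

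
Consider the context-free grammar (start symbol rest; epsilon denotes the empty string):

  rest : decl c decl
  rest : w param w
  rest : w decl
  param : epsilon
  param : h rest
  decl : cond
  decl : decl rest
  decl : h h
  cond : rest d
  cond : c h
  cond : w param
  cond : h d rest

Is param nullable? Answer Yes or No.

Yes

param has an epsilon-production, so param ⇒ epsilon.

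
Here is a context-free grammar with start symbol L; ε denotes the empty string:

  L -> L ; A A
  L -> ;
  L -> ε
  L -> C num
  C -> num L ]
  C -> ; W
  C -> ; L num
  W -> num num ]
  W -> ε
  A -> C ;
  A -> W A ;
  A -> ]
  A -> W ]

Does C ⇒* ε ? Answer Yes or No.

Nullable nonterminals: L, W.
No production of C has an RHS whose symbols are all nullable, so C is not nullable.

No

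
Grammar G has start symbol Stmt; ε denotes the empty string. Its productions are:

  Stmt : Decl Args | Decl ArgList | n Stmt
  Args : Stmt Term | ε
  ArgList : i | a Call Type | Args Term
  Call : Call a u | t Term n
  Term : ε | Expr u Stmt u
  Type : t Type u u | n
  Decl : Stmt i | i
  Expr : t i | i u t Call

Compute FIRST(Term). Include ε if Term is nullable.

Term : ε contributes ε.
From Term : Expr u Stmt u: add FIRST(Expr) = { i, t }.
Union: FIRST(Term) = { i, t, ε }.

{ i, t, ε }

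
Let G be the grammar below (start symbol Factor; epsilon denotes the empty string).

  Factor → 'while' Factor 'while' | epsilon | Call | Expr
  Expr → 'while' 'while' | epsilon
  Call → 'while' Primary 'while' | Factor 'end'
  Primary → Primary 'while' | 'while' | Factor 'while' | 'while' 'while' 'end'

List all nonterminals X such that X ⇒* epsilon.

{ Expr, Factor }

Directly nullable (have an epsilon-production): Factor, Expr.
No other nonterminal has a production whose RHS symbols are all nullable.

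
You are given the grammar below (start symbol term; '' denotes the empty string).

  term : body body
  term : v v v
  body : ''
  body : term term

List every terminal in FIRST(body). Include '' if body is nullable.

{ v, '' }

body : '' contributes ''.
From body : term term: term, term nullable, take FIRST(term) ∪ FIRST(term) = { v }; also '' since the whole RHS is nullable.
Union: FIRST(body) = { v, '' }.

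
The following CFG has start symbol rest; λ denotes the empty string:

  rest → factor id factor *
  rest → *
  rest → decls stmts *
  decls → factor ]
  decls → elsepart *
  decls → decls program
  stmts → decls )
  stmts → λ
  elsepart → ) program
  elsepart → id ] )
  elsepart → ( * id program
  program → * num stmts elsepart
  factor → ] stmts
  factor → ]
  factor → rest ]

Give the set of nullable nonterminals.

Directly nullable (have an λ-production): stmts.
No other nonterminal has a production whose RHS symbols are all nullable.

{ stmts }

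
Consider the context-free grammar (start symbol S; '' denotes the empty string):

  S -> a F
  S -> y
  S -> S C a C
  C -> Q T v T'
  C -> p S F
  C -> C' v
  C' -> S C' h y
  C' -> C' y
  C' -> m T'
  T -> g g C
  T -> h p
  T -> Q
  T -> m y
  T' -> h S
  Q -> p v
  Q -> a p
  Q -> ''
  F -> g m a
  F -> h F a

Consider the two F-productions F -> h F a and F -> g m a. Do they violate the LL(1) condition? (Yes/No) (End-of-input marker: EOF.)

No

FIRST(h F a) = { h } and FIRST(g m a) = { g }.
The FIRST sets are disjoint and neither alternative is nullable — no conflict.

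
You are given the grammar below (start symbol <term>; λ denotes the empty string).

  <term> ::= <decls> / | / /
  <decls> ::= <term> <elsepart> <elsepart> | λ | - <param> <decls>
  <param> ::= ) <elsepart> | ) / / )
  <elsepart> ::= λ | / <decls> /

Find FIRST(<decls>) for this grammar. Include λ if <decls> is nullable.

{ -, /, λ }

From <decls> ::= <term> <elsepart> <elsepart>: add FIRST(<term>) = { -, / }.
<decls> ::= λ contributes λ.
<decls> ::= - <param> <decls> contributes {-}.
Union: FIRST(<decls>) = { -, /, λ }.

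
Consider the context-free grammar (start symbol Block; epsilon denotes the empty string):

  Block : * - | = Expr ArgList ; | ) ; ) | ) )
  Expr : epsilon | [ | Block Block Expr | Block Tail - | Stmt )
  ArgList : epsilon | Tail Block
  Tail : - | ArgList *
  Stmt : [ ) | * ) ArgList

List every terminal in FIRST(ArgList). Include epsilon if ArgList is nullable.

ArgList : epsilon contributes epsilon.
From ArgList : Tail Block: add FIRST(Tail) = { *, - }.
Union: FIRST(ArgList) = { *, -, epsilon }.

{ *, -, epsilon }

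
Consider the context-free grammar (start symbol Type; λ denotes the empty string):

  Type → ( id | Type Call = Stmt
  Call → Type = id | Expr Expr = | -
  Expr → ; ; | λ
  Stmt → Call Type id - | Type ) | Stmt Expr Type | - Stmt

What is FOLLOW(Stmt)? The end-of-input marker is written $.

In Type → Type Call = Stmt: Stmt is at the end, add FOLLOW(Type) = { $, (, ), -, ;, =, id }.
In Stmt → Stmt Expr Type: add FIRST(Expr Type) = { (, ; }.
In Stmt → - Stmt: Stmt is at the end, add FOLLOW(Stmt) = { $, (, ), -, ;, =, id }.
Union: FOLLOW(Stmt) = { $, (, ), -, ;, =, id }.

{ $, (, ), -, ;, =, id }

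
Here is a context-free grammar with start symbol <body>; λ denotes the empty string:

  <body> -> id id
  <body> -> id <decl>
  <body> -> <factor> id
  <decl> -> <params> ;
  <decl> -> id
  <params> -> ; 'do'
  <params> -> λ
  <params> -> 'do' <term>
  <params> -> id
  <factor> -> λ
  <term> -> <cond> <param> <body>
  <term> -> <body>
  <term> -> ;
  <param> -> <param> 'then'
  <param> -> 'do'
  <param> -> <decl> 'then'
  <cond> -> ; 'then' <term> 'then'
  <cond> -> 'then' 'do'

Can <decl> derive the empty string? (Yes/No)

No

Nullable nonterminals: <factor>, <params>.
No production of <decl> has an RHS whose symbols are all nullable, so <decl> is not nullable.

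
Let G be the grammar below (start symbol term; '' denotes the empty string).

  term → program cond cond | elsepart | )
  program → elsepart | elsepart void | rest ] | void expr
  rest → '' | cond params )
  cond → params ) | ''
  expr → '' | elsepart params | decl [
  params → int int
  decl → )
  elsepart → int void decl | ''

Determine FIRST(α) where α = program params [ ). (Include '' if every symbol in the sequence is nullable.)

Add FIRST(program)\{''} = { ], int, void }; program is nullable, continue.
Add FIRST(params) = { int }; params is not nullable, stop.

{ ], int, void }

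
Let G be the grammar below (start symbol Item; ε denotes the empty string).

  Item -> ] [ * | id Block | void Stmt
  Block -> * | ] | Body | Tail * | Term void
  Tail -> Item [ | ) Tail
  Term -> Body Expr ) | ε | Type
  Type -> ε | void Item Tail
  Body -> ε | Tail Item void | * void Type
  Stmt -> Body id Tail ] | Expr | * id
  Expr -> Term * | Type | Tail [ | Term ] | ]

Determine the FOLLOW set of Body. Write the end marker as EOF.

In Block -> Body: Body is at the end, add FOLLOW(Block) = { EOF, ), [, ], id, void }.
In Term -> Body Expr ): add FIRST(Expr )) = { ), *, ], id, void }.
In Stmt -> Body id Tail ]: add FIRST(id Tail ]) = { id }.
Union: FOLLOW(Body) = { EOF, ), *, [, ], id, void }.

{ EOF, ), *, [, ], id, void }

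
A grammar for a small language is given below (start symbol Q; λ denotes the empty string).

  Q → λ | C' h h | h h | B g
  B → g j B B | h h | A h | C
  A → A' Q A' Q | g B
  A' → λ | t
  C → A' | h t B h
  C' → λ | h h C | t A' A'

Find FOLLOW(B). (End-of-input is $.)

In Q → B g: add FIRST(g) = { g }.
In B → g j B B: add FIRST(B)\{λ} = { g, h, t }.
  Since B is nullable, also add FOLLOW(B) = { g, h, t }.
In B → g j B B: B is at the end, add FOLLOW(B) = { g, h, t }.
In A → g B: B is at the end, add FOLLOW(A) = { h }.
In C → h t B h: add FIRST(h) = { h }.
Union: FOLLOW(B) = { g, h, t }.

{ g, h, t }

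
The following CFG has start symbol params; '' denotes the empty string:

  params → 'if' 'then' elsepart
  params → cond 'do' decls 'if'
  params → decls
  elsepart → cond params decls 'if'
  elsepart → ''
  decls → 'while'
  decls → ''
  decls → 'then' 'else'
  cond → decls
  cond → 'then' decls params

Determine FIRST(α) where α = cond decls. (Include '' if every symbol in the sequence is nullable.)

Add FIRST(cond)\{''} = { 'then', 'while' }; cond is nullable, continue.
Add FIRST(decls)\{''} = { 'then', 'while' }; decls is nullable, continue.
Every symbol is nullable, so include ''.

{ 'then', 'while', '' }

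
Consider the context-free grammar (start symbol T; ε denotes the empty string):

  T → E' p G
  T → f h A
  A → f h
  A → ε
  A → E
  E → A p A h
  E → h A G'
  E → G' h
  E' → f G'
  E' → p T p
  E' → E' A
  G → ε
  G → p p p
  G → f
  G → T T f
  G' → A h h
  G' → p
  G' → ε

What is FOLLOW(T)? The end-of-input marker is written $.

{ $, f, p }

T is the start symbol, so $ ∈ FOLLOW(T).
In E' → p T p: add FIRST(p) = { p }.
In G → T T f: add FIRST(T f) = { f, p }.
In G → T T f: add FIRST(f) = { f }.
Union: FOLLOW(T) = { $, f, p }.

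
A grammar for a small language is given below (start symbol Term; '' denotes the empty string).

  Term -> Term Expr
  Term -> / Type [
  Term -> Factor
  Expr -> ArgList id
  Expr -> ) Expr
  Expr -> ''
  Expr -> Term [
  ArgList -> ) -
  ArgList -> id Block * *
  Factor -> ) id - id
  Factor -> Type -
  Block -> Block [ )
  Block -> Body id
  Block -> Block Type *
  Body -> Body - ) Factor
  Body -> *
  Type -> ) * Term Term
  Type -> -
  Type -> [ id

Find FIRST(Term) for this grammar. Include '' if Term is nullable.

{ ), -, /, [ }

From Term -> Term Expr: add FIRST(Term) = { ), -, /, [ }.
Term -> / Type [ contributes {/}.
From Term -> Factor: add FIRST(Factor) = { ), -, [ }.
Union: FIRST(Term) = { ), -, /, [ }.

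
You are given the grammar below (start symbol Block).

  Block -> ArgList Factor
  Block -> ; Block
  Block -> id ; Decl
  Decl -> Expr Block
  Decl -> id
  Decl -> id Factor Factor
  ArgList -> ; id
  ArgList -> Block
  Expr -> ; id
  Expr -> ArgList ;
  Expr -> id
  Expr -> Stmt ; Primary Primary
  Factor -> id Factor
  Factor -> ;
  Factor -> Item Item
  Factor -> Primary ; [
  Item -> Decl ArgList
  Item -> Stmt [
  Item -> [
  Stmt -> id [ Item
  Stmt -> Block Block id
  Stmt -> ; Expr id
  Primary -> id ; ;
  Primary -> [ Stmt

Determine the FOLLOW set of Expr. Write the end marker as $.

{ ;, id }

In Decl -> Expr Block: add FIRST(Block) = { ;, id }.
In Stmt -> ; Expr id: add FIRST(id) = { id }.
Union: FOLLOW(Expr) = { ;, id }.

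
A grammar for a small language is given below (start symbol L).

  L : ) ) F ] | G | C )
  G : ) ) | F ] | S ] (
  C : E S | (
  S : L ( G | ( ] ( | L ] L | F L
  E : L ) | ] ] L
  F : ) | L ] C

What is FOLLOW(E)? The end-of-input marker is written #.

In C : E S: add FIRST(S) = { (, ), ] }.
Union: FOLLOW(E) = { (, ), ] }.

{ (, ), ] }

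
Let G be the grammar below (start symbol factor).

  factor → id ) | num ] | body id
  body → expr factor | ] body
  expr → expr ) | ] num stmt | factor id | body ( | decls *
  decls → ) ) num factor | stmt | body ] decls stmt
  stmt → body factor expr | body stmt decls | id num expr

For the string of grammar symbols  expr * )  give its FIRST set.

Add FIRST(expr) = { ), ], id, num }; expr is not nullable, stop.

{ ), ], id, num }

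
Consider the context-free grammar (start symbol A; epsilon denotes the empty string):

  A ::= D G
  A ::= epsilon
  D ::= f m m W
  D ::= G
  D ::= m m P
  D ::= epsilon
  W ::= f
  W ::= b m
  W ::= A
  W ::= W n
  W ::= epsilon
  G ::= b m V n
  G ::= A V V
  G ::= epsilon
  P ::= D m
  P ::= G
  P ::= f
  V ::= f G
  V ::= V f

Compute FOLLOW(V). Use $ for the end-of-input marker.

In G ::= b m V n: add FIRST(n) = { n }.
In G ::= A V V: add FIRST(V) = { f }.
In G ::= A V V: V is at the end, add FOLLOW(G) = { $, b, f, m, n }.
In V ::= V f: add FIRST(f) = { f }.
Union: FOLLOW(V) = { $, b, f, m, n }.

{ $, b, f, m, n }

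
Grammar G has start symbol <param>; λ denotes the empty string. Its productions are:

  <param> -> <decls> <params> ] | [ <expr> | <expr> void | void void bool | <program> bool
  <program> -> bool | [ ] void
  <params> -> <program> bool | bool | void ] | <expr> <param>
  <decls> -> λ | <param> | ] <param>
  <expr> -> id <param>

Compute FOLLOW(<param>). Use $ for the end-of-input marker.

<param> is the start symbol, so $ ∈ FOLLOW(<param>).
In <params> -> <expr> <param>: <param> is at the end, add FOLLOW(<params>) = { ] }.
In <decls> -> <param>: <param> is at the end, add FOLLOW(<decls>) = { [, bool, id, void }.
In <decls> -> ] <param>: <param> is at the end, add FOLLOW(<decls>) = { [, bool, id, void }.
In <expr> -> id <param>: <param> is at the end, add FOLLOW(<expr>) = { $, [, ], bool, id, void }.
Union: FOLLOW(<param>) = { $, [, ], bool, id, void }.

{ $, [, ], bool, id, void }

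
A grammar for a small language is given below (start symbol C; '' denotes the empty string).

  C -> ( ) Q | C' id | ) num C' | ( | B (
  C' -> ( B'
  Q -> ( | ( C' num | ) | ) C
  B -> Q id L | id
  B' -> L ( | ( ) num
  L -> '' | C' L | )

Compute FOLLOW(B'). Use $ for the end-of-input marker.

In C' -> ( B': B' is at the end, add FOLLOW(C') = { $, (, ), id, num }.
Union: FOLLOW(B') = { $, (, ), id, num }.

{ $, (, ), id, num }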